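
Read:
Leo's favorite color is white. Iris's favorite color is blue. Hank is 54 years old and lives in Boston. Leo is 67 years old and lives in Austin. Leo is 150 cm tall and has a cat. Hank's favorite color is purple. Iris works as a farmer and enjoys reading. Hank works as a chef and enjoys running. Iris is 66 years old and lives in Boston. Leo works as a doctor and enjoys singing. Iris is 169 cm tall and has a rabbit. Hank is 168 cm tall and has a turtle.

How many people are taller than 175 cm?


Taller than 175: 0

0


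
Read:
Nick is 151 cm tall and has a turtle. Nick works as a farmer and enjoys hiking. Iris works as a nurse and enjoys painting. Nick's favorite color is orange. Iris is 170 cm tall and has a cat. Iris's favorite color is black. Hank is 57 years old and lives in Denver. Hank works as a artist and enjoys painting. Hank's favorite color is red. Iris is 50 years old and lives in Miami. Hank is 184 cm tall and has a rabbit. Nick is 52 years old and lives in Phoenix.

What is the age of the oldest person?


Oldest: Hank at 57

57


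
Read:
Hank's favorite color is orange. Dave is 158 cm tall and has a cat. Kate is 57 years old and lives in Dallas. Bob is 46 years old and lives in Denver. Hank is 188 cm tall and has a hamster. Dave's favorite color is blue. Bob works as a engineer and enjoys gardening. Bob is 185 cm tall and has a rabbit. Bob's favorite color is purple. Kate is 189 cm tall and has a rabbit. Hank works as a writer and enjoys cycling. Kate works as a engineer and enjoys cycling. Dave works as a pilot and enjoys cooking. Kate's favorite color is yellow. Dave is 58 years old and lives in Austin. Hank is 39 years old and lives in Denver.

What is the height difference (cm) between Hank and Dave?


|188 - 158| = 30

30


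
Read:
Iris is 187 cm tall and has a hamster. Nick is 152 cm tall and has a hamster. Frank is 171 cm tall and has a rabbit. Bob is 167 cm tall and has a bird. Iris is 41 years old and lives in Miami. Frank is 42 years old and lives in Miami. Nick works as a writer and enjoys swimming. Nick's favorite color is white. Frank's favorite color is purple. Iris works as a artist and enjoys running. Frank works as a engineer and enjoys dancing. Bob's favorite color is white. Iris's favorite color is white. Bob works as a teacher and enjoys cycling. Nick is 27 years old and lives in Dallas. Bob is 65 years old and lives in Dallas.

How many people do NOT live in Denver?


Not in Denver: 4

4


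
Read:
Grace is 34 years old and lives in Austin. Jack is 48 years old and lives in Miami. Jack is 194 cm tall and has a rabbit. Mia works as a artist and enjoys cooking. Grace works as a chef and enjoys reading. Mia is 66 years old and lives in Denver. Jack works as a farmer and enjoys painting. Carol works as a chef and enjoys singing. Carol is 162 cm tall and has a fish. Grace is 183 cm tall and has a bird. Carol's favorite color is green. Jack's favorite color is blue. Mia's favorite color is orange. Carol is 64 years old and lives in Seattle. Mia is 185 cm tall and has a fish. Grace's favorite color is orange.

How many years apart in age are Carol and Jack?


64 vs 48, diff = 16

16


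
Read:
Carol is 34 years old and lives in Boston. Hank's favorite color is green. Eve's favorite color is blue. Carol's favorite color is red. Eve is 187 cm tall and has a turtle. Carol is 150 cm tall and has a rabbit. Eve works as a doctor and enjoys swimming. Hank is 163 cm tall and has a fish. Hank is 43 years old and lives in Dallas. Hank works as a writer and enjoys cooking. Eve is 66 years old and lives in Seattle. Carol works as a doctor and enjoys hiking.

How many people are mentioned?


People: Carol, Hank, Eve. Count = 3

3


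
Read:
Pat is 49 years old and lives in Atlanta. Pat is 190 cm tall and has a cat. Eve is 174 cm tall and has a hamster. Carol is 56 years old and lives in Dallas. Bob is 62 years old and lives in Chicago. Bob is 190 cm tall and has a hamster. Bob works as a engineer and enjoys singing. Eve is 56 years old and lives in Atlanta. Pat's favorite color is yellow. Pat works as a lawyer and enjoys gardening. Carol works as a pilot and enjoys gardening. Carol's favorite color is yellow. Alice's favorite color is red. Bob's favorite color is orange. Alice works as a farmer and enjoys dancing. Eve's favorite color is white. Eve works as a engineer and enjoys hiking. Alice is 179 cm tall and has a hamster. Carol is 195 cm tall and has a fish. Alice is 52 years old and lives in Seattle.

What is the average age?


Sum=275, n=5, avg=55

55


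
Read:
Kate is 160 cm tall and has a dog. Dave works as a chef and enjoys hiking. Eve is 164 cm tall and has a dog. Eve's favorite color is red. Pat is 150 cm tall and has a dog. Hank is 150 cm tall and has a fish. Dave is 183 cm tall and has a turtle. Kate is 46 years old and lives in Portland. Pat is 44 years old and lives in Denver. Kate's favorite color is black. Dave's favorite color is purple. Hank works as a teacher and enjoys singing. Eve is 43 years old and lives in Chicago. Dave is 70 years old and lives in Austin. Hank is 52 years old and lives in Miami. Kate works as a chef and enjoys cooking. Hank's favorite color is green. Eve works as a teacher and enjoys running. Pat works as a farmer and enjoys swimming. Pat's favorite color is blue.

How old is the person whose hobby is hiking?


Person with hobby=hiking is Dave, age 70

70


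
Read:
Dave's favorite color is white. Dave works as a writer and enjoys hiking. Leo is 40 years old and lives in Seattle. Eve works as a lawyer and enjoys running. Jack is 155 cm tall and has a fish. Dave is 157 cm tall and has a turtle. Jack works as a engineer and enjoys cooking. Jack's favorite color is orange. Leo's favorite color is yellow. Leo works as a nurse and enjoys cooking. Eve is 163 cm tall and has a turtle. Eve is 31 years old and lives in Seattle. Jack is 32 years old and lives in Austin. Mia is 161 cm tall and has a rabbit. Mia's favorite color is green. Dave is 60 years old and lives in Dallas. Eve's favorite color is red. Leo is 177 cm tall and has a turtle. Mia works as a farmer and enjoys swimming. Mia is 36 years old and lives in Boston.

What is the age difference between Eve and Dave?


|31 - 60| = 29

29


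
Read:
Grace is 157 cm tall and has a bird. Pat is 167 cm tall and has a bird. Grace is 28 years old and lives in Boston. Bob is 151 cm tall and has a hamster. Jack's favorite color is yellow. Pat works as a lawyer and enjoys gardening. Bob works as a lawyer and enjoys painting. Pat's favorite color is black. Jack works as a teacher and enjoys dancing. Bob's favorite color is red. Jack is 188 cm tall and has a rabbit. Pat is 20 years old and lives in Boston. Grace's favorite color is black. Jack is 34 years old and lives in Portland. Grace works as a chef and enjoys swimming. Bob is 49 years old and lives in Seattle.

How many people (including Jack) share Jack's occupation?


Jack is a teacher. Count = 1

1


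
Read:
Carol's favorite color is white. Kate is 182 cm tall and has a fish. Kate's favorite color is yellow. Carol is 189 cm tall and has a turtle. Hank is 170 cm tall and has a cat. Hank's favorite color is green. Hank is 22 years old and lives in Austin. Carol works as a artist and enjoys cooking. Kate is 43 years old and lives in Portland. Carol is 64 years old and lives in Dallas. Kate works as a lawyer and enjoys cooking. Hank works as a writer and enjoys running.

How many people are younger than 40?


Filter: 1

1


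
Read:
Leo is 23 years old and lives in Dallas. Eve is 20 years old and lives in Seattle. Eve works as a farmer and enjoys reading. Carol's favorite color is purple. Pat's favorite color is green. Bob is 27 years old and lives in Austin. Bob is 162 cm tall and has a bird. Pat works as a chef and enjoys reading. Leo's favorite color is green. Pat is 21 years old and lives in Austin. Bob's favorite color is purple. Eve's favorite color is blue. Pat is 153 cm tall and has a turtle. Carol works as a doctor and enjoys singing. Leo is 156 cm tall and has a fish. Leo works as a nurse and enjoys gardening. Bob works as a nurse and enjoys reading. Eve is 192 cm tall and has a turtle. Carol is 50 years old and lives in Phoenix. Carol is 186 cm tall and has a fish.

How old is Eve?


Eve is 20 years old

20


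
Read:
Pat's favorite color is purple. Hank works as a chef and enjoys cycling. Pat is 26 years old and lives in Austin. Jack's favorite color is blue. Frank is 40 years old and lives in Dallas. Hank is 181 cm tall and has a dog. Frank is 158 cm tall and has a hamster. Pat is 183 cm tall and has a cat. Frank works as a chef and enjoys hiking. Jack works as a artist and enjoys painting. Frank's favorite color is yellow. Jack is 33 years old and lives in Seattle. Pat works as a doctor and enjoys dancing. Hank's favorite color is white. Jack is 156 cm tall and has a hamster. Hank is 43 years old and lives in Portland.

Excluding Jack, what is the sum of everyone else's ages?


Sum (excluding Jack): 109

109


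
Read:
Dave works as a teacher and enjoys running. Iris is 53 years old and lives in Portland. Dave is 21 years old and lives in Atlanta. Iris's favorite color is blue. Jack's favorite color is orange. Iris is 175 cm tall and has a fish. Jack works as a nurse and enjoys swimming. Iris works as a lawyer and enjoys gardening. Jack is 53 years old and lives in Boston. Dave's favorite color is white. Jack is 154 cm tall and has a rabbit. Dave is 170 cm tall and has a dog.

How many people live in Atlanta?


Count in Atlanta: 1

1


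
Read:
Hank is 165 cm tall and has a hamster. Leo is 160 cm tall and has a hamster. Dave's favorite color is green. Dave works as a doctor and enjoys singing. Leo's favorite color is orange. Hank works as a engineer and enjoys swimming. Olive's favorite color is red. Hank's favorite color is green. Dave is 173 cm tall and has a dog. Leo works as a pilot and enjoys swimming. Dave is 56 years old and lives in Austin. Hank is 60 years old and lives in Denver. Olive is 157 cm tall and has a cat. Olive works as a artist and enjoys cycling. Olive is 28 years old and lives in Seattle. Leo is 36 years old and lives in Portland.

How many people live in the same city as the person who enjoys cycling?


Person with hobby cycling is Olive, city Seattle. Count = 1

1


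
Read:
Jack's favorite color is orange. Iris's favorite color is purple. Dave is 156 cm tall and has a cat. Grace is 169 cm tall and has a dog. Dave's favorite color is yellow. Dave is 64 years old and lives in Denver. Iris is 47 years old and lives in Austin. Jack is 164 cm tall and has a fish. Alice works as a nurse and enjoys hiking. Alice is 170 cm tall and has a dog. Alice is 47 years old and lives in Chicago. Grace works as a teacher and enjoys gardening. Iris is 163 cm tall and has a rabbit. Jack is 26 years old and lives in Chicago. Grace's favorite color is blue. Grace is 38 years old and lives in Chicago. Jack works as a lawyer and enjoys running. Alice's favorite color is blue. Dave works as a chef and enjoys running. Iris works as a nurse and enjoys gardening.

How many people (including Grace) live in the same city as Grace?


Grace lives in Chicago. Count = 3

3


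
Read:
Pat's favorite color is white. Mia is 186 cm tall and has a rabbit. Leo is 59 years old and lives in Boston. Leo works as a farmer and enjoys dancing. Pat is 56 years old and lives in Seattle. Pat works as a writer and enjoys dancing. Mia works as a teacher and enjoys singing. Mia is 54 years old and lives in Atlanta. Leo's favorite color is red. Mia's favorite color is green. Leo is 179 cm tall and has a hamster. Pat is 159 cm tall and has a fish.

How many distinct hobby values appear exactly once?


Unique hobby values: 1

1


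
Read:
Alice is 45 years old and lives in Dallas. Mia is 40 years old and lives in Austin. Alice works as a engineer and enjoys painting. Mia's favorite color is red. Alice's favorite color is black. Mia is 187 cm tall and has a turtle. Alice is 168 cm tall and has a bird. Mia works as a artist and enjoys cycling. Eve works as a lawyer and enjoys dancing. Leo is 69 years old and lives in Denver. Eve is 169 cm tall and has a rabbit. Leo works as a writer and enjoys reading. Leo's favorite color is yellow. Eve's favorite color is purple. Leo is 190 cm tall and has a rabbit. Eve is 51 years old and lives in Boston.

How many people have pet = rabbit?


Count: 2

2


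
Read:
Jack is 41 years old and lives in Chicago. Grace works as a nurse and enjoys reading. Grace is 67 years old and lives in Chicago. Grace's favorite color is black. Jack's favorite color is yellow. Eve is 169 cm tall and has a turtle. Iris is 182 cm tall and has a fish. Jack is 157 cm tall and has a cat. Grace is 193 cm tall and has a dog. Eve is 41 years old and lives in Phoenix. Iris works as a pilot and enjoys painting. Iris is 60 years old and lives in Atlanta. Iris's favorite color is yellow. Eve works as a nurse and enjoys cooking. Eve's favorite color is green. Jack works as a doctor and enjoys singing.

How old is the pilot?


The pilot is Iris, age 60

60


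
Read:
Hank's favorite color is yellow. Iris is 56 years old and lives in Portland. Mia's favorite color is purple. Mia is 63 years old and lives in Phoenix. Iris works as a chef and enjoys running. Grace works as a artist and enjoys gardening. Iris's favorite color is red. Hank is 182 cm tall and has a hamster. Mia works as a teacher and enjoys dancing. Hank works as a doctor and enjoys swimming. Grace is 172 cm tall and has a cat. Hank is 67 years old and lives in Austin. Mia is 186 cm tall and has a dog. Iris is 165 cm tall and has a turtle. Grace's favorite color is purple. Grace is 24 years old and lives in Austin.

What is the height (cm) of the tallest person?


Tallest: Mia at 186 cm

186


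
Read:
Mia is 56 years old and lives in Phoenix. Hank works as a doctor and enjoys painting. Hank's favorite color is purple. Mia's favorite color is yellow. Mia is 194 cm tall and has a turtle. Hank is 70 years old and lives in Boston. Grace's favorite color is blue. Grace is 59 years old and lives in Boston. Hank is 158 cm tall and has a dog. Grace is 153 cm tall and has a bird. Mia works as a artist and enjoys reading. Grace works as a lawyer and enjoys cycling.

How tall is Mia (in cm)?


Mia is 194 cm tall

194


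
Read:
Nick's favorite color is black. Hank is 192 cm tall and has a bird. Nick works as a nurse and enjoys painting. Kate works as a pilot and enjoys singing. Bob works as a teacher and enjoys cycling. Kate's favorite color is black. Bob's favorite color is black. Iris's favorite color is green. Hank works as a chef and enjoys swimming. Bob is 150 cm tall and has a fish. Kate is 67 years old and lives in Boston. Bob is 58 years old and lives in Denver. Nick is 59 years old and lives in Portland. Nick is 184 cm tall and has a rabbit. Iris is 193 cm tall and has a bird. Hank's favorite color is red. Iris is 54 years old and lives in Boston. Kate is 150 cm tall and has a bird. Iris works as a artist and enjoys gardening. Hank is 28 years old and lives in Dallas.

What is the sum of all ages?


54+67+28+59+58 = 266

266


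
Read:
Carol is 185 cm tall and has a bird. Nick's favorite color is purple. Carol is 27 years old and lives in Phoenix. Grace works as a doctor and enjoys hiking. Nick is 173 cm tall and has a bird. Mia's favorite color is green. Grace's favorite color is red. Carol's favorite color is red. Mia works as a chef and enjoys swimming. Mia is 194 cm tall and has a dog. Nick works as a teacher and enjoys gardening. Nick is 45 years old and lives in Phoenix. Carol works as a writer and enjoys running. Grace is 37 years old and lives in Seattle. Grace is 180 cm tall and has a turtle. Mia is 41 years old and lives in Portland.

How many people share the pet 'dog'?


Count: 1

1


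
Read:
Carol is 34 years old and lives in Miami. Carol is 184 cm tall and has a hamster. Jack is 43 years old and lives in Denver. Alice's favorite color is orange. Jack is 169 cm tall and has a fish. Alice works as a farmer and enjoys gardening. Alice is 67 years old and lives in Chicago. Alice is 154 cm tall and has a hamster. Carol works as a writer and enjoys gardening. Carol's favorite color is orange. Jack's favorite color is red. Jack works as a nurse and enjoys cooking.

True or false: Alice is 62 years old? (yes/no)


Alice is actually 67. no

no


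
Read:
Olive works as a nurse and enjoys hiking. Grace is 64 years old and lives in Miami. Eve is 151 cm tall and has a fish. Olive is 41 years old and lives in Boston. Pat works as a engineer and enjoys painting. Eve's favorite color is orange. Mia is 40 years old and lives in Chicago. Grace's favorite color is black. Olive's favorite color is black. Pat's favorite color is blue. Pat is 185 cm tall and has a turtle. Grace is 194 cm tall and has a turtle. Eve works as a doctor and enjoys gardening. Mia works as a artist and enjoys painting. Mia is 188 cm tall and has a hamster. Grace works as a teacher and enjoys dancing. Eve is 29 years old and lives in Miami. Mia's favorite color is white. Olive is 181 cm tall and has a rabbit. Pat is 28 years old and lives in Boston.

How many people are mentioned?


People: Mia, Pat, Eve, Olive, Grace. Count = 5

5


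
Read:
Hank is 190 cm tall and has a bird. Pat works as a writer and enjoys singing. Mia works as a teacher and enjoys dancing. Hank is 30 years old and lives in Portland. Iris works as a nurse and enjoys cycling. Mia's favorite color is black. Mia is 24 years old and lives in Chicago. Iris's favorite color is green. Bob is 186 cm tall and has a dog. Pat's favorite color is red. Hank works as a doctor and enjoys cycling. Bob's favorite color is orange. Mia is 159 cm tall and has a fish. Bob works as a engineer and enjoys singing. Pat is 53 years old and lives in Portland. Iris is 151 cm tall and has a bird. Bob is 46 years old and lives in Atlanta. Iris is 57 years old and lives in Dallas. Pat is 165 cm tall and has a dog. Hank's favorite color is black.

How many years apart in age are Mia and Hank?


24 vs 30, diff = 6

6


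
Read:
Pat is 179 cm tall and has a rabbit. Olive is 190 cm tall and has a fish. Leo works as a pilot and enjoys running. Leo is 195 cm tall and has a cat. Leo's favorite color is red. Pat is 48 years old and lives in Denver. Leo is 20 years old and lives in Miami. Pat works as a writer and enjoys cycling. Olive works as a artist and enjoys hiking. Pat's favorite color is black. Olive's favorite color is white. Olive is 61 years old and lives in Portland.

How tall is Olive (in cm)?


Olive is 190 cm tall

190


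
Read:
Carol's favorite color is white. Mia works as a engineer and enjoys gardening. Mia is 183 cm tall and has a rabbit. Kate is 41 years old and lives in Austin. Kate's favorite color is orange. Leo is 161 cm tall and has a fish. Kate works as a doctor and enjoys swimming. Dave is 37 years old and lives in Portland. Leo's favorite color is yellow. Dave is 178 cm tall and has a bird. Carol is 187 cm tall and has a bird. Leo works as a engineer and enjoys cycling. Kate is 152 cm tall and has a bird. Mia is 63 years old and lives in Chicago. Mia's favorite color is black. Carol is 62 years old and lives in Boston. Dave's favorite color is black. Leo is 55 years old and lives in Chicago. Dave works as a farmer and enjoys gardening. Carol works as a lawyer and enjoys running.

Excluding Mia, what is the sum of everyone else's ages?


Sum (excluding Mia): 195

195


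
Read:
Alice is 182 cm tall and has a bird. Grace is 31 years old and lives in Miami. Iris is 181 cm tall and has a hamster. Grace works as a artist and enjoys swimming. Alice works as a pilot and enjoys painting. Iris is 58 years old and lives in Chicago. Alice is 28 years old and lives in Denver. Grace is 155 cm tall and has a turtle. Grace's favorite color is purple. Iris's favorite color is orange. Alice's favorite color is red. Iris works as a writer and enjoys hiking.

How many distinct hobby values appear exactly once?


Unique hobby values: 3

3


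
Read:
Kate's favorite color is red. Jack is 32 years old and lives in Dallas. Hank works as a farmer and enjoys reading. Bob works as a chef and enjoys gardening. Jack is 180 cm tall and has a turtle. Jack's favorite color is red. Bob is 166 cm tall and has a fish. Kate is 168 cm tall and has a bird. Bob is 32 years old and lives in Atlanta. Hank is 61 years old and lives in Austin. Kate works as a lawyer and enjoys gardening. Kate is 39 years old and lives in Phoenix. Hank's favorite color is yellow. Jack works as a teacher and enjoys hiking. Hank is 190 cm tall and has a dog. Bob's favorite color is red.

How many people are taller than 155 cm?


Taller than 155: 4

4


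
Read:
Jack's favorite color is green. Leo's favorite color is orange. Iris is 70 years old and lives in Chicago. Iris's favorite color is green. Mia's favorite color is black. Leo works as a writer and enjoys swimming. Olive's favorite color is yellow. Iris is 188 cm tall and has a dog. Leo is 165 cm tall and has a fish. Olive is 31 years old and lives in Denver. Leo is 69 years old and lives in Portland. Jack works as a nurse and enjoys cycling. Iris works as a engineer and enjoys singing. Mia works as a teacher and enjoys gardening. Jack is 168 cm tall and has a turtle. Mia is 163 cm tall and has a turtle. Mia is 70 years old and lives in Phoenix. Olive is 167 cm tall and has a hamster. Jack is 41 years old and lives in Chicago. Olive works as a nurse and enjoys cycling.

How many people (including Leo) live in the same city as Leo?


Leo lives in Portland. Count = 1

1


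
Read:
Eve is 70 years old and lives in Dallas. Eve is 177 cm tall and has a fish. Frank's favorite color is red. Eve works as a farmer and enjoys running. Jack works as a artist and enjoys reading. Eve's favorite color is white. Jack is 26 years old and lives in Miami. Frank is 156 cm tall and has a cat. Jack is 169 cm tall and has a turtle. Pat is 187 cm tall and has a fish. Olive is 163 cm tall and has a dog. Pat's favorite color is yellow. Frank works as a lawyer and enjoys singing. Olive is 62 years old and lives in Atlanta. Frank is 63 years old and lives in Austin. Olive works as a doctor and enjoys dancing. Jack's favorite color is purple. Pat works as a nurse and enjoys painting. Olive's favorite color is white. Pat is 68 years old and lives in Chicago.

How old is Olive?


Olive is 62 years old

62


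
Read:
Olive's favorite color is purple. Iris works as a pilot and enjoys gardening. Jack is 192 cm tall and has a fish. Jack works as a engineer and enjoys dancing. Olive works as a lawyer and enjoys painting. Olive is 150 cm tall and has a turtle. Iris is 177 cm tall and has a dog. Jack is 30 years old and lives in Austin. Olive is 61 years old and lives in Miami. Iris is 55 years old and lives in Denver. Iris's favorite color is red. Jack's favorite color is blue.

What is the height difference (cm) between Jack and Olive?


|192 - 150| = 42

42


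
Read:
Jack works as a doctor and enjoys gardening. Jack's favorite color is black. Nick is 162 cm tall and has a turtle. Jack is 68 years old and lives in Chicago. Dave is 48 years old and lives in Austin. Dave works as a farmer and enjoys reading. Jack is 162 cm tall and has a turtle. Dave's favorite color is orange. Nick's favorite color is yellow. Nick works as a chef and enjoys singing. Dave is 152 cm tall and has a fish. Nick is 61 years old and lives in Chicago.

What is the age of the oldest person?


Oldest: Jack at 68

68


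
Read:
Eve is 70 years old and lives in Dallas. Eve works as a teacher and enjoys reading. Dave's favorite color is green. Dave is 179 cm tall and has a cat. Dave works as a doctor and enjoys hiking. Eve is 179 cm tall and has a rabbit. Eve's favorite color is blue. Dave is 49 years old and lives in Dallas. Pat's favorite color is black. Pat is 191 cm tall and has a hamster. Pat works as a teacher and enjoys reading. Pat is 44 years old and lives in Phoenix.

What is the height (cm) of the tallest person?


Tallest: Pat at 191 cm

191


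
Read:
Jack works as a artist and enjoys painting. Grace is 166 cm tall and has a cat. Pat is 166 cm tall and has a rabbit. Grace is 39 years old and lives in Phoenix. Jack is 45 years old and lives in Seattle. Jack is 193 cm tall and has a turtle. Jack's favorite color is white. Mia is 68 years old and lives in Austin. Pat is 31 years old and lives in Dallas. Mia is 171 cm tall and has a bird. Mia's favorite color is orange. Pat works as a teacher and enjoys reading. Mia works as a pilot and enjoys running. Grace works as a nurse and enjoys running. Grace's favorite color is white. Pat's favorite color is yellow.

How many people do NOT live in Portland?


Not in Portland: 4

4


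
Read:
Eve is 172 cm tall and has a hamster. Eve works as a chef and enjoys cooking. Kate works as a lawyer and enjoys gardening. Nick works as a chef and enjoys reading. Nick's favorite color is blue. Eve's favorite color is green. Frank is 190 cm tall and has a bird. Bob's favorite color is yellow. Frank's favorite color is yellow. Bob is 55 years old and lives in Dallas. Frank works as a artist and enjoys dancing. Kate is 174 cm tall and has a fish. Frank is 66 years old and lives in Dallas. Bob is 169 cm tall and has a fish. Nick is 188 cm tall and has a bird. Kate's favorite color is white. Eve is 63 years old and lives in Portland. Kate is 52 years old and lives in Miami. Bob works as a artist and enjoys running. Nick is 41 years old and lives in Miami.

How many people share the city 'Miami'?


Count: 2

2


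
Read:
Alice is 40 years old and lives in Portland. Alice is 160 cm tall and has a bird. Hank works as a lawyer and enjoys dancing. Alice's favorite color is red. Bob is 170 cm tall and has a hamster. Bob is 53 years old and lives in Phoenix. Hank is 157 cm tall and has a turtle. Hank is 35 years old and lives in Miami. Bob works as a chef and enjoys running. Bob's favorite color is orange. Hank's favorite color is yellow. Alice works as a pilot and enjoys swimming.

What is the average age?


Sum=128, n=3, avg=42.67

42.67


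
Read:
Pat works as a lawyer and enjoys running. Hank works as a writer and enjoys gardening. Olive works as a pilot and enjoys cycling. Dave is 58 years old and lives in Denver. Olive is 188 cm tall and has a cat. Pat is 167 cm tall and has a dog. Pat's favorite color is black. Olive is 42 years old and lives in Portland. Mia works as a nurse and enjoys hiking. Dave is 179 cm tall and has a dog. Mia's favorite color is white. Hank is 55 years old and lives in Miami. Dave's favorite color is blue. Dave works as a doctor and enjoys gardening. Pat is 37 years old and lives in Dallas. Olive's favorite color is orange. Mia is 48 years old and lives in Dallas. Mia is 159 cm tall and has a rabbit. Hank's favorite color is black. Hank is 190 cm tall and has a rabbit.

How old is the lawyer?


The lawyer is Pat, age 37

37


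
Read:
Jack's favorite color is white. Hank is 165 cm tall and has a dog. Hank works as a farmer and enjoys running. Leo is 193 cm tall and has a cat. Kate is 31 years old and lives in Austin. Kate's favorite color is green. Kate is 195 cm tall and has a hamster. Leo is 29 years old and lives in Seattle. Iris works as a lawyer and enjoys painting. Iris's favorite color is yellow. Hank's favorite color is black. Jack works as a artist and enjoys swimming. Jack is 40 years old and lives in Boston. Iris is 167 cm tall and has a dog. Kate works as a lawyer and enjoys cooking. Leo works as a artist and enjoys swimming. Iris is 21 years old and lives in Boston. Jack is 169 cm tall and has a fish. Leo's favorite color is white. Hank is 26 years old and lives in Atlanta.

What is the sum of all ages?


31+29+21+40+26 = 147

147


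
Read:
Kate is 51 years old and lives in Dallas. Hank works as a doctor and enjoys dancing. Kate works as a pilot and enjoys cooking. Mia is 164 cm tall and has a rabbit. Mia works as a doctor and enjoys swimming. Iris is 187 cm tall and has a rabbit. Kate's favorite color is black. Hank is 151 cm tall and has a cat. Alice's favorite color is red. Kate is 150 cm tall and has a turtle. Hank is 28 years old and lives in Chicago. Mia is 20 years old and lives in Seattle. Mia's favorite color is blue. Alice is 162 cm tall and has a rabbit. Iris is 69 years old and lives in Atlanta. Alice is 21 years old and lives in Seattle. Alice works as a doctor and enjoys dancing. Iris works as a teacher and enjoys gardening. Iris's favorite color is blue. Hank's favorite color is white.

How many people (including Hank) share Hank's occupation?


Hank is a doctor. Count = 3

3


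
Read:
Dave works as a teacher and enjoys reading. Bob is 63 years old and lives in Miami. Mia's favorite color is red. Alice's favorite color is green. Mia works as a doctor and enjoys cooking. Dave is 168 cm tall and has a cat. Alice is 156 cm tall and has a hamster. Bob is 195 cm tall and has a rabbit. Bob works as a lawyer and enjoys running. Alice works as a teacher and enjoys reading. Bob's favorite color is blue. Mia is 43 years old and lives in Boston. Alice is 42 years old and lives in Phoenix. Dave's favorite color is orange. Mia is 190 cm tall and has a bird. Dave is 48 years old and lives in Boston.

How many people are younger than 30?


Filter: 0

0


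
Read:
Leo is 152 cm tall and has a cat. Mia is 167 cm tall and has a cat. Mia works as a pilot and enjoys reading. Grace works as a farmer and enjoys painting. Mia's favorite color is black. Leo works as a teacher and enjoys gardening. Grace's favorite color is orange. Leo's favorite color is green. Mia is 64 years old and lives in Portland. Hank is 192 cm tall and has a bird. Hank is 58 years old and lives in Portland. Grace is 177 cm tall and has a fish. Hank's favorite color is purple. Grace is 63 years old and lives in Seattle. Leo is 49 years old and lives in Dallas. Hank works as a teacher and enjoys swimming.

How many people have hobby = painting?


Count: 1

1


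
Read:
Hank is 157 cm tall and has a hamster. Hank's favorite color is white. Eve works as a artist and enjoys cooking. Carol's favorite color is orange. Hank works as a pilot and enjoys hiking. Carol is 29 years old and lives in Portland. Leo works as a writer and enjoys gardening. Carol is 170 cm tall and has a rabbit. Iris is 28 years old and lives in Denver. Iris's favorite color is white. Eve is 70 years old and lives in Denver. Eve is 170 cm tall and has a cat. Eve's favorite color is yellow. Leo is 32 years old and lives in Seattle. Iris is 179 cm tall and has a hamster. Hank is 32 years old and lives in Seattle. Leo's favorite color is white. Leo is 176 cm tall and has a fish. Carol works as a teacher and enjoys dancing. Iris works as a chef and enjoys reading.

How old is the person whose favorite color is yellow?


Person with favorite color=yellow is Eve, age 70

70


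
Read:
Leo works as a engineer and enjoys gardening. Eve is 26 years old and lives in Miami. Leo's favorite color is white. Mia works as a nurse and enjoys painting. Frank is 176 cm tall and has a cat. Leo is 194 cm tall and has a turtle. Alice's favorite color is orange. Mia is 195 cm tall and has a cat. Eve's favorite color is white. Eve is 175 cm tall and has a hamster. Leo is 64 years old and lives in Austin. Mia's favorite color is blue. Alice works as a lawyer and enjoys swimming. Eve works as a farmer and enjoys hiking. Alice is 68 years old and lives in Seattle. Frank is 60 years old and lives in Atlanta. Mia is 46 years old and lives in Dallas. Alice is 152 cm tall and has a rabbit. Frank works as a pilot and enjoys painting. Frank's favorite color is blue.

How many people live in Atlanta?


Count in Atlanta: 1

1


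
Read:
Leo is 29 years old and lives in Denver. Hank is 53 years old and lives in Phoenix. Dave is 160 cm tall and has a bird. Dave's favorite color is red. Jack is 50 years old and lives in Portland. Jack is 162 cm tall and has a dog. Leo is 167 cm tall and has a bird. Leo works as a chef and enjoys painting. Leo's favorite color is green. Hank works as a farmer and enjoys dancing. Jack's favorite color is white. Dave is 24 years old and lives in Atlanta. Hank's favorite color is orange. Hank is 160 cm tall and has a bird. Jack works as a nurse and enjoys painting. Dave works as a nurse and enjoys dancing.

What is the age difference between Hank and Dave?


|53 - 24| = 29

29


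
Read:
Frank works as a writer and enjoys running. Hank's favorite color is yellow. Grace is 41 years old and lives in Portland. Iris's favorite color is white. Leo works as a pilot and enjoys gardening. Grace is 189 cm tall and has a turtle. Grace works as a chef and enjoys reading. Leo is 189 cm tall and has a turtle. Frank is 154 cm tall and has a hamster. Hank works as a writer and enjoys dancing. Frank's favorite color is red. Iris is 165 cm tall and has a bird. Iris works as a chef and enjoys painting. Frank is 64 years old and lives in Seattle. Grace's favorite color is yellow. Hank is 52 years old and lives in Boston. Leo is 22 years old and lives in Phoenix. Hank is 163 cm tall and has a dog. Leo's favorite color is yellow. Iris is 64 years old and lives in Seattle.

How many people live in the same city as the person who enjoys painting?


Person with hobby painting is Iris, city Seattle. Count = 2

2


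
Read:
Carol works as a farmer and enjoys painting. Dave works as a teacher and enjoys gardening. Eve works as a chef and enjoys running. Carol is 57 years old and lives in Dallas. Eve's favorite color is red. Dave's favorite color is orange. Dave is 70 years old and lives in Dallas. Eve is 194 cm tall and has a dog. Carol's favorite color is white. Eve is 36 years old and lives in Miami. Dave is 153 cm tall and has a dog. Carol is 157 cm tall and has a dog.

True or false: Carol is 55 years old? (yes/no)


Carol is actually 57. no

no


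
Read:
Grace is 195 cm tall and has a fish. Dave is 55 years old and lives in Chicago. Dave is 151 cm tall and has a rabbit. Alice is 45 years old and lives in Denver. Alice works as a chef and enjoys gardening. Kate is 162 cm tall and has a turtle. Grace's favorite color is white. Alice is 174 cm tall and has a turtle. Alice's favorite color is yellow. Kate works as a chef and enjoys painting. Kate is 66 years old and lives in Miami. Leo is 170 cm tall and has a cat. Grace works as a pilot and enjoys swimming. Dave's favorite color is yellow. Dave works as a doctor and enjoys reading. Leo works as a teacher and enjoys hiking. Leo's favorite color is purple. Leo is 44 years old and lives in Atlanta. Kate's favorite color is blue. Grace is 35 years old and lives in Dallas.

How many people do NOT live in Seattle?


Not in Seattle: 5

5


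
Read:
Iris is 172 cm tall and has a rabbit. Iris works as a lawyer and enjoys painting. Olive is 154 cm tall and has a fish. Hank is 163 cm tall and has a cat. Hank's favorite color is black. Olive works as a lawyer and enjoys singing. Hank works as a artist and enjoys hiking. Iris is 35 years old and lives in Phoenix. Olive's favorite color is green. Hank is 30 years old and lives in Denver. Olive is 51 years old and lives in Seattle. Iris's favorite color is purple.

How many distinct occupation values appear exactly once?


Unique occupation values: 1

1


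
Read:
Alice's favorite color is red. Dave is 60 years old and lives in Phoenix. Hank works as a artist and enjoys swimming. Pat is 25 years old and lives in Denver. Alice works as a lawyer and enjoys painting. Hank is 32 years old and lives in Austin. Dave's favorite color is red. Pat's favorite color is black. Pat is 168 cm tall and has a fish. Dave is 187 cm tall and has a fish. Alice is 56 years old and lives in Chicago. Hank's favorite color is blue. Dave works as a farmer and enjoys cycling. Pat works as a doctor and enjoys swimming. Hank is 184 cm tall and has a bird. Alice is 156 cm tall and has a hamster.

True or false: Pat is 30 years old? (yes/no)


Pat is actually 25. no

no


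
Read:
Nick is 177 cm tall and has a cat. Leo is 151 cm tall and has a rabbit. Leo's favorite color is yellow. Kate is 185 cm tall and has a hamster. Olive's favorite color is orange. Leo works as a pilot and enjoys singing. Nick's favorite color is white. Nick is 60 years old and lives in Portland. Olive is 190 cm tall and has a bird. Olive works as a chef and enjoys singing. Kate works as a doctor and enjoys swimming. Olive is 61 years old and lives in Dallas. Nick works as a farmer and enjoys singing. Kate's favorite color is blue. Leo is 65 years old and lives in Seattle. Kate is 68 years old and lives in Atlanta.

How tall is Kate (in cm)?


Kate is 185 cm tall

185


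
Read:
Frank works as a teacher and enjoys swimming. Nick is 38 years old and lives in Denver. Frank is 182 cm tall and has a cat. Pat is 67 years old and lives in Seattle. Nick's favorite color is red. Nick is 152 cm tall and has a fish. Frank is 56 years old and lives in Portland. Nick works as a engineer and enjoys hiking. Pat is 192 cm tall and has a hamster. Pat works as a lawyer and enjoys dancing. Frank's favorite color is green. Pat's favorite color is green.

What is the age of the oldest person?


Oldest: Pat at 67

67


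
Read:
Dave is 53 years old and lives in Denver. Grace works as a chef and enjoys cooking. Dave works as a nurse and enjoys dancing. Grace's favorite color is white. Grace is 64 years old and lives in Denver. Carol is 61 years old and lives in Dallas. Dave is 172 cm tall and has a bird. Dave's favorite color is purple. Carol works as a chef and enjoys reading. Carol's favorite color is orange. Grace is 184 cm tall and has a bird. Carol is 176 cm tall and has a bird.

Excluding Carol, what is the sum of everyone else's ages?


Sum (excluding Carol): 117

117


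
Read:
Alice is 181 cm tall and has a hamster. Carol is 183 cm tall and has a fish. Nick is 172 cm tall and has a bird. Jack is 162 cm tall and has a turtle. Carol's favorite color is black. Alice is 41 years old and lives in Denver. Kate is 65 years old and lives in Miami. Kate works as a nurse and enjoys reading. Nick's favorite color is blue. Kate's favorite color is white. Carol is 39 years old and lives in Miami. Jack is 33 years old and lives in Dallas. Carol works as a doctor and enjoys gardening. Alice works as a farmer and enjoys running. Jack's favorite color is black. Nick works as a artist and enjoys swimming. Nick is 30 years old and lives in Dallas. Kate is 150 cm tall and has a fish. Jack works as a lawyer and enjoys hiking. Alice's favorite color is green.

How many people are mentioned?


People: Alice, Carol, Kate, Jack, Nick. Count = 5

5


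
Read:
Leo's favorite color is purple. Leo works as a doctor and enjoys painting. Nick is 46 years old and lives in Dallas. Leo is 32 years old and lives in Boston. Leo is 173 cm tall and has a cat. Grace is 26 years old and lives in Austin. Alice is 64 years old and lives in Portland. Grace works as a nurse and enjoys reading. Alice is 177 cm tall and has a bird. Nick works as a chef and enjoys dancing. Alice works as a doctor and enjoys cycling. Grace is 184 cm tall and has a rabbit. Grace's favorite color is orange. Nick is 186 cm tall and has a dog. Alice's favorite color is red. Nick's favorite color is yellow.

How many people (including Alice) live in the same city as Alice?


Alice lives in Portland. Count = 1

1


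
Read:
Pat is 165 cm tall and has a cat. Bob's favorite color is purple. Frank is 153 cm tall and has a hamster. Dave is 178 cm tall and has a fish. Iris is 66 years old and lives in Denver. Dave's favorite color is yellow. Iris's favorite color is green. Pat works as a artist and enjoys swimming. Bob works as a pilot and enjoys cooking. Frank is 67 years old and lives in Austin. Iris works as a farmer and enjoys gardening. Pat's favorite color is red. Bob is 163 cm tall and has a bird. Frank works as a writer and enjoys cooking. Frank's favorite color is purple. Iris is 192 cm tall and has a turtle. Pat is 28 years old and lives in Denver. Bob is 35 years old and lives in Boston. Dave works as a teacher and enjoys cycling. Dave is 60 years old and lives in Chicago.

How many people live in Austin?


Count in Austin: 1

1
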